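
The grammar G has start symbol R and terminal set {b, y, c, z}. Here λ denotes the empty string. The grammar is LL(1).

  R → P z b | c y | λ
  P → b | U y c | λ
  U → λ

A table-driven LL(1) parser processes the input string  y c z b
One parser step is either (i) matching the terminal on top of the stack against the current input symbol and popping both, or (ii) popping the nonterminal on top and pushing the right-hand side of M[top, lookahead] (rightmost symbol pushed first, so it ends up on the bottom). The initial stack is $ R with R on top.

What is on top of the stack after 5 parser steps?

z

     Stack        Input      Action
  1  $ R          y c z b $  expand R → P z b
  2  $ b z P      y c z b $  expand P → U y c
  3  $ b z c y U  y c z b $  expand U → λ
  4  $ b z c y    y c z b $  match y
  5  $ b z c      c z b $    match c
Stack after step 5: $ b z (top = z).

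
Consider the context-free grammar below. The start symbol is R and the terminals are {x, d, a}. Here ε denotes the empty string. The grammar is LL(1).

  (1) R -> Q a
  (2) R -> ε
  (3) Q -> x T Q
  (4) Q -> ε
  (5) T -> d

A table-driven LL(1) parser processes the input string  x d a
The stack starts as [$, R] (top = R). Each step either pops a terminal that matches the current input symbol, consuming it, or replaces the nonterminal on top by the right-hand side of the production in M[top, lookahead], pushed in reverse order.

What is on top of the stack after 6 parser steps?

step 1: stack=$ R  input=x d a $  — expand R -> Q a
step 2: stack=$ a Q  input=x d a $  — expand Q -> x T Q
step 3: stack=$ a Q T x  input=x d a $  — match x
step 4: stack=$ a Q T  input=d a $  — expand T -> d
step 5: stack=$ a Q d  input=d a $  — match d
step 6: stack=$ a Q  input=a $  — expand Q -> ε
Stack after step 6: $ a (top = a).

a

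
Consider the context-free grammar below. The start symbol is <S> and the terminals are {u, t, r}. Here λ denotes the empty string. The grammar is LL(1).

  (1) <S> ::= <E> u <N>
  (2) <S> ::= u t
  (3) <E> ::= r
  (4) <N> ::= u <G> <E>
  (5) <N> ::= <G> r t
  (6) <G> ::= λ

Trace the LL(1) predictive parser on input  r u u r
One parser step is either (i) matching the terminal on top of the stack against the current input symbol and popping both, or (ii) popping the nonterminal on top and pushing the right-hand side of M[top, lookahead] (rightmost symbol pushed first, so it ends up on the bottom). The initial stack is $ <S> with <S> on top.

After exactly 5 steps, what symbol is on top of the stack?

u

step 1: stack=$ <S>  input=r u u r $  — expand <S> ::= <E> u <N>
step 2: stack=$ <N> u <E>  input=r u u r $  — expand <E> ::= r
step 3: stack=$ <N> u r  input=r u u r $  — match r
step 4: stack=$ <N> u  input=u u r $  — match u
step 5: stack=$ <N>  input=u r $  — expand <N> ::= u <G> <E>
Stack after step 5: $ <E> <G> u (top = u).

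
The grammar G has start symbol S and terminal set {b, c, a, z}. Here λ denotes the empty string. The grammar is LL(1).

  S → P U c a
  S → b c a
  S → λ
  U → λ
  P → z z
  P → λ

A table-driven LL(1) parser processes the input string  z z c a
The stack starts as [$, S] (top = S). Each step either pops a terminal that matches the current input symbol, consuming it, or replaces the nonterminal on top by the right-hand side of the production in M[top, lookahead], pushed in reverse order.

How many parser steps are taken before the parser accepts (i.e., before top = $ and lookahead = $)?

step 1: stack=$ S  input=z z c a $  — expand S → P U c a
step 2: stack=$ a c U P  input=z z c a $  — expand P → z z
step 3: stack=$ a c U z z  input=z z c a $  — match z
step 4: stack=$ a c U z  input=z c a $  — match z
step 5: stack=$ a c U  input=c a $  — expand U → λ
step 6: stack=$ a c  input=c a $  — match c
step 7: stack=$ a  input=a $  — match a
Accept reached after 7 steps.

7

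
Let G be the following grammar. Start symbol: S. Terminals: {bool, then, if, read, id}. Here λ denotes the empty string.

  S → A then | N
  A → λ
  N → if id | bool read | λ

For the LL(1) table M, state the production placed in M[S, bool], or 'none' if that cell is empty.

S → N

FIRST(A) = {λ}
FIRST(N) = {λ, bool, if}
FIRST(S) = {λ, bool, if, then}  (via A then, N)
FOLLOW(S) includes $ since S is the start symbol.
FOLLOW(S): S appears on no right-hand side. Thus FOLLOW(S) = {$}.
For S → A then: FIRST(A then) = {then}, so it goes in M[S, t] for t ∈ {then}.
For S → N: FIRST(N) = {λ, bool, if}, so it goes in M[S, t] for t ∈ {bool, if}; since λ ∈ FIRST, also for every t ∈ FOLLOW(S) = {$}.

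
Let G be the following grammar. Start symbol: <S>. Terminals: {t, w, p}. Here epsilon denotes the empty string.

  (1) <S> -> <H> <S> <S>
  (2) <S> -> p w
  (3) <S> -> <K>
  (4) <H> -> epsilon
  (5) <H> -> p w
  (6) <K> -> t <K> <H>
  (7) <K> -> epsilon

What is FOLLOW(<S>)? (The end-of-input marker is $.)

{$, p, t}

FIRST(<H>) = {epsilon, p}
FIRST(<K>) = {epsilon, t}
FIRST(<S>) = {epsilon, p, t}  (via <H> <S> <S>, <K>)
FOLLOW(<S>) includes $ since <S> is the start symbol.
FOLLOW(<S>): in <S>-><H> <S> <S> (occurrence 1), <S> is followed by <S> with FIRST {epsilon, p, t}; in <S>-><H> <S> <S> (occurrence 1), the suffix after <S> is nullable (adds nothing new); in <S>-><H> <S> <S> (occurrence 2), the suffix after <S> is empty (adds nothing new). Thus FOLLOW(<S>) = {$, p, t}.
FOLLOW(<K>): in <S>-><K>, the suffix after <K> is empty, so FOLLOW(<K>) ⊇ FOLLOW(<S>) = {$, p, t}; in <K>->t <K> <H>, <K> is followed by <H> with FIRST {epsilon, p}; in <K>->t <K> <H>, the suffix after <K> is nullable (adds nothing new). Thus FOLLOW(<K>) = {$, p, t}.
FOLLOW(<H>): in <S>-><H> <S> <S>, <H> is followed by <S> <S> with FIRST {epsilon, p, t}; in <S>-><H> <S> <S>, the suffix after <H> is nullable, so FOLLOW(<H>) ⊇ FOLLOW(<S>) = {$, p, t}; in <K>->t <K> <H>, the suffix after <H> is empty, so FOLLOW(<H>) ⊇ FOLLOW(<K>) = {$, p, t}. Thus FOLLOW(<H>) = {$, p, t}.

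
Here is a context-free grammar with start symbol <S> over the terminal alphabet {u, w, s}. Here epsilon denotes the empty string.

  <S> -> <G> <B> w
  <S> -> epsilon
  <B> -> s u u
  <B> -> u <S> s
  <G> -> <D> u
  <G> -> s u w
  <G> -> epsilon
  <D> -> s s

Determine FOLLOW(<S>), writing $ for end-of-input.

{$, s}

FIRST(<B>) = {s, u}
FIRST(<D>) = {s}
FIRST(<G>) = {epsilon, s}  (via <D> u)
FIRST(<S>) = {epsilon, s, u}  (via <G> <B> w)
FOLLOW(<S>) includes $ since <S> is the start symbol.
FOLLOW(<S>): in <B>->u <S> s, <S> is followed by s with FIRST {s}. Thus FOLLOW(<S>) = {$, s}.
FOLLOW(<B>): in <S>-><G> <B> w, <B> is followed by w with FIRST {w}. Thus FOLLOW(<B>) = {w}.
FOLLOW(<G>): in <S>-><G> <B> w, <G> is followed by <B> w with FIRST {s, u}. Thus FOLLOW(<G>) = {s, u}.
FOLLOW(<D>): in <G>-><D> u, <D> is followed by u with FIRST {u}. Thus FOLLOW(<D>) = {u}.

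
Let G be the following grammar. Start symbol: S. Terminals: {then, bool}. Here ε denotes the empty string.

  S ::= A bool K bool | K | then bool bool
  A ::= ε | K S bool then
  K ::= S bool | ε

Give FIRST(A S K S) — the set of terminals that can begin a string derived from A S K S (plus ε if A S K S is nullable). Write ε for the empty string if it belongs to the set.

{ε, bool, then}

FIRST(S): from S::=A bool K bool we get {bool, then}; from S::=K we get {ε, bool, then}; from S::=then bool bool we get {then}. So FIRST(S) = {ε, bool, then}.
FIRST(K): from K::=S bool we get {bool, then}; from K::=ε we get {ε}. So FIRST(K) = {ε, bool, then}.
FIRST(A): from A::=ε we get {ε}; from A::=K S bool then we get {bool, then}. So FIRST(A) = {ε, bool, then}.
FIRST(A S K S): take FIRST of each symbol in turn, carrying on past any symbol whose FIRST contains ε; result {ε, bool, then}.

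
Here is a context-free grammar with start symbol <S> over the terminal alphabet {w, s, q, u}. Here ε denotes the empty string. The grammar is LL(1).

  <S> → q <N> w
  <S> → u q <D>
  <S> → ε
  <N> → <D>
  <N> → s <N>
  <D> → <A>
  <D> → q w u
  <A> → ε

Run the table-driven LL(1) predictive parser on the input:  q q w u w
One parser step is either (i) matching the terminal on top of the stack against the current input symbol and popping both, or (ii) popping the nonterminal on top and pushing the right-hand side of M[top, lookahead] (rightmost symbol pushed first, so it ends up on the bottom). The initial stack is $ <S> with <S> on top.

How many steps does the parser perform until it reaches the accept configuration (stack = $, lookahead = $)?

8

     Stack      Input        Action
  1  $ <S>      q q w u w $  expand <S> → q <N> w
  2  $ w <N> q  q q w u w $  match q
  3  $ w <N>    q w u w $    expand <N> → <D>
  4  $ w <D>    q w u w $    expand <D> → q w u
  5  $ w u w q  q w u w $    match q
  6  $ w u w    w u w $      match w
  7  $ w u      u w $        match u
  8  $ w        w $          match w
Accept reached after 8 steps.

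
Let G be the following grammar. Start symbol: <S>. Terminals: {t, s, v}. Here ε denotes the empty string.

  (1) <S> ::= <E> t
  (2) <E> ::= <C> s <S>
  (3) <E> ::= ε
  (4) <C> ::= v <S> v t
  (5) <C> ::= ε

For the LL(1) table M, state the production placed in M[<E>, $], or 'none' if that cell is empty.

FIRST(<C>): from <C>::=v <S> v t we get {v}; from <C>::=ε we get {ε}. So FIRST(<C>) = {ε, v}.
FIRST(<E>): from <E>::=<C> s <S> we get {s, v}; from <E>::=ε we get {ε}. So FIRST(<E>) = {ε, s, v}.
FIRST(<S>): from <S>::=<E> t we get {s, t, v}. So FIRST(<S>) = {s, t, v}.
FOLLOW(<S>) includes $ since <S> is the start symbol.
FOLLOW(<E>): in <S>::=<E> t, <E> is followed by t with FIRST {t}. Thus FOLLOW(<E>) = {t}.
For <E> ::= <C> s <S>: FIRST(<C> s <S>) = {s, v}, so it goes in M[<E>, t] for t ∈ {s, v}.
For <E> ::= ε: FIRST(ε) = {ε}, so it goes in M[<E>, t] for t ∈ {}; since ε ∈ FIRST, also for every t ∈ FOLLOW(<E>) = {t}.
None of these place a production in M[<E>, $].

none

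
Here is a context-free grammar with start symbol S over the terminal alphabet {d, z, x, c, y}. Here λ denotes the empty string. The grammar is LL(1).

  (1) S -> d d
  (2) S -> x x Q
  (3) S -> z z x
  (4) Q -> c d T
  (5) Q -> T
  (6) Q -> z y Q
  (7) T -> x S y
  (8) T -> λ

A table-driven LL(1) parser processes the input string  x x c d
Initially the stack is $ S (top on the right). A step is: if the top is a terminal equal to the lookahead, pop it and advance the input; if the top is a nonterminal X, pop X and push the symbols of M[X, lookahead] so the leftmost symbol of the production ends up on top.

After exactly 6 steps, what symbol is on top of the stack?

T

     Stack    Input      Action
  1  $ S      x x c d $  expand S -> x x Q
  2  $ Q x x  x x c d $  match x
  3  $ Q x    x c d $    match x
  4  $ Q      c d $      expand Q -> c d T
  5  $ T d c  c d $      match c
  6  $ T d    d $        match d
Stack after step 6: $ T (top = T).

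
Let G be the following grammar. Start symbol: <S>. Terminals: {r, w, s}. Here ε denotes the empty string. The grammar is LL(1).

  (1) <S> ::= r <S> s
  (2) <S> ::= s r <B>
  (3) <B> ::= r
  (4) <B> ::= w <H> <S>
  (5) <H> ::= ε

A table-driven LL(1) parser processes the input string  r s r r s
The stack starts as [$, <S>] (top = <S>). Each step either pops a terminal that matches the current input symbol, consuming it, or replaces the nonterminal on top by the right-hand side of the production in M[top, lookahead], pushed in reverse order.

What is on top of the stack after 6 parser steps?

r

     Stack        Input        Action
  1  $ <S>        r s r r s $  expand <S> ::= r <S> s
  2  $ s <S> r    r s r r s $  match r
  3  $ s <S>      s r r s $    expand <S> ::= s r <B>
  4  $ s <B> r s  s r r s $    match s
  5  $ s <B> r    r r s $      match r
  6  $ s <B>      r s $        expand <B> ::= r
Stack after step 6: $ s r (top = r).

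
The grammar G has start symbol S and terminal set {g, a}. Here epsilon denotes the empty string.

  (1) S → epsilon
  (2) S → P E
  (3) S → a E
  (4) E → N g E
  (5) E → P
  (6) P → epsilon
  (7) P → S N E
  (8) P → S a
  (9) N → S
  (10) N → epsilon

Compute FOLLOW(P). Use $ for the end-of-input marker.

{$, a, g}

FIRST(S): from S→epsilon we get {epsilon}; from S→P E we get {epsilon, a, g}; from S→a E we get {a}. So FIRST(S) = {epsilon, a, g}.
FIRST(N): from N→S we get {epsilon, a, g}; from N→epsilon we get {epsilon}. So FIRST(N) = {epsilon, a, g}.
FIRST(E): from E→N g E we get {a, g}; from E→P we get {epsilon, a, g}. So FIRST(E) = {epsilon, a, g}.
FIRST(P): from P→epsilon we get {epsilon}; from P→S N E we get {epsilon, a, g}; from P→S a we get {a, g}. So FIRST(P) = {epsilon, a, g}.
FOLLOW(S) includes $ since S is the start symbol.
FOLLOW(S): in P→S N E, S is followed by N E with FIRST {epsilon, a, g}; in P→S N E, the suffix after S is nullable, so FOLLOW(S) ⊇ FOLLOW(P) = {$, a, g}; in P→S a, S is followed by a with FIRST {a}; in N→S, the suffix after S is empty, so FOLLOW(S) ⊇ FOLLOW(N) = {$, a, g}. Thus FOLLOW(S) = {$, a, g}.
FOLLOW(E): in S→P E, the suffix after E is empty, so FOLLOW(E) ⊇ FOLLOW(S) = {$, a, g}; in S→a E, the suffix after E is empty, so FOLLOW(E) ⊇ FOLLOW(S) = {$, a, g}; in E→N g E, the suffix after E is empty (adds nothing new); in P→S N E, the suffix after E is empty, so FOLLOW(E) ⊇ FOLLOW(P) = {$, a, g}. Thus FOLLOW(E) = {$, a, g}.
FOLLOW(P): in S→P E, P is followed by E with FIRST {epsilon, a, g}; in S→P E, the suffix after P is nullable, so FOLLOW(P) ⊇ FOLLOW(S) = {$, a, g}; in E→P, the suffix after P is empty, so FOLLOW(P) ⊇ FOLLOW(E) = {$, a, g}. Thus FOLLOW(P) = {$, a, g}.
FOLLOW(N): in E→N g E, N is followed by g E with FIRST {g}; in P→S N E, N is followed by E with FIRST {epsilon, a, g}; in P→S N E, the suffix after N is nullable, so FOLLOW(N) ⊇ FOLLOW(P) = {$, a, g}. Thus FOLLOW(N) = {$, a, g}.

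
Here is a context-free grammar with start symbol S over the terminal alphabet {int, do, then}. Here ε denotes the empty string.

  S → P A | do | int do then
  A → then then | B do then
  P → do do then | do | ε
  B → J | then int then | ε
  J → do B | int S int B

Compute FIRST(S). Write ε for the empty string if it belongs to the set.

{do, int, then}

FIRST(P): from P→do do then we get {do}; from P→do we get {do}; from P→ε we get {ε}. So FIRST(P) = {ε, do}.
FIRST(J): from J→do B we get {do}; from J→int S int B we get {int}. So FIRST(J) = {do, int}.
FIRST(B): from B→J we get {do, int}; from B→then int then we get {then}; from B→ε we get {ε}. So FIRST(B) = {ε, do, int, then}.
FIRST(A): from A→then then we get {then}; from A→B do then we get {do, int, then}. So FIRST(A) = {do, int, then}.
FIRST(S): from S→P A we get {do, int, then}; from S→do we get {do}; from S→int do then we get {int}. So FIRST(S) = {do, int, then}.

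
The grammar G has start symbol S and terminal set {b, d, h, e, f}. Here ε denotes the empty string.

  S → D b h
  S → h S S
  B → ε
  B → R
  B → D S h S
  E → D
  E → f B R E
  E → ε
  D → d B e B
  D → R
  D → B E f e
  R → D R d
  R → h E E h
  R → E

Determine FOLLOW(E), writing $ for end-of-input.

FIRST(S): from S→D b h we get {b, d, f, h}; from S→h S S we get {h}. So FIRST(S) = {b, d, f, h}.
FIRST(B): from B→ε we get {ε}; from B→R we get {ε, b, d, f, h}; from B→D S h S we get {b, d, f, h}. So FIRST(B) = {ε, b, d, f, h}.
FIRST(E): from E→D we get {ε, b, d, f, h}; from E→f B R E we get {f}; from E→ε we get {ε}. So FIRST(E) = {ε, b, d, f, h}.
FIRST(D): from D→d B e B we get {d}; from D→R we get {ε, b, d, f, h}; from D→B E f e we get {b, d, f, h}. So FIRST(D) = {ε, b, d, f, h}.
FIRST(R): from R→D R d we get {b, d, f, h}; from R→h E E h we get {h}; from R→E we get {ε, b, d, f, h}. So FIRST(R) = {ε, b, d, f, h}.
FOLLOW(S) includes $ since S is the start symbol.
FOLLOW(S): in S→h S S (occurrence 1), S is followed by S with FIRST {b, d, f, h}; in S→h S S (occurrence 2), the suffix after S is empty (adds nothing new); in B→D S h S (occurrence 1), S is followed by h S with FIRST {h}; in B→D S h S (occurrence 2), the suffix after S is empty, so FOLLOW(S) ⊇ FOLLOW(B) = {b, d, e, f, h}. Thus FOLLOW(S) = {$, b, d, e, f, h}.
FOLLOW(B): in E→f B R E, B is followed by R E with FIRST {ε, b, d, f, h}; in E→f B R E, the suffix after B is nullable, so FOLLOW(B) ⊇ FOLLOW(E) = {b, d, e, f, h}; in D→d B e B (occurrence 1), B is followed by e B with FIRST {e}; in D→d B e B (occurrence 2), the suffix after B is empty, so FOLLOW(B) ⊇ FOLLOW(D) = {b, d, e, f, h}; in D→B E f e, B is followed by E f e with FIRST {b, d, f, h}. Thus FOLLOW(B) = {b, d, e, f, h}.
FOLLOW(E): in E→f B R E, the suffix after E is empty (adds nothing new); in D→B E f e, E is followed by f e with FIRST {f}; in R→h E E h (occurrence 1), E is followed by E h with FIRST {b, d, f, h}; in R→h E E h (occurrence 2), E is followed by h with FIRST {h}; in R→E, the suffix after E is empty, so FOLLOW(E) ⊇ FOLLOW(R) = {b, d, e, f, h}. Thus FOLLOW(E) = {b, d, e, f, h}.
FOLLOW(D): in S→D b h, D is followed by b h with FIRST {b}; in B→D S h S, D is followed by S h S with FIRST {b, d, f, h}; in E→D, the suffix after D is empty, so FOLLOW(D) ⊇ FOLLOW(E) = {b, d, e, f, h}; in R→D R d, D is followed by R d with FIRST {b, d, f, h}. Thus FOLLOW(D) = {b, d, e, f, h}.
FOLLOW(R): in B→R, the suffix after R is empty, so FOLLOW(R) ⊇ FOLLOW(B) = {b, d, e, f, h}; in E→f B R E, R is followed by E with FIRST {ε, b, d, f, h}; in E→f B R E, the suffix after R is nullable, so FOLLOW(R) ⊇ FOLLOW(E) = {b, d, e, f, h}; in D→R, the suffix after R is empty, so FOLLOW(R) ⊇ FOLLOW(D) = {b, d, e, f, h}; in R→D R d, R is followed by d with FIRST {d}. Thus FOLLOW(R) = {b, d, e, f, h}.

{b, d, e, f, h}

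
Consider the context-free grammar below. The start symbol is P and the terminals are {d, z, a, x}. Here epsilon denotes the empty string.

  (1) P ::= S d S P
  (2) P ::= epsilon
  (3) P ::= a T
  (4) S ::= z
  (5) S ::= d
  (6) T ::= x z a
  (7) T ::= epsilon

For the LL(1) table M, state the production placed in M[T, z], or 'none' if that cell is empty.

FIRST(S) = {d, z}
FIRST(T) = {epsilon, x}
FIRST(P) = {epsilon, a, d, z}  (via S d S P)
FOLLOW(P) includes $ since P is the start symbol.
FOLLOW(P): in P::=S d S P, the suffix after P is empty (adds nothing new). Thus FOLLOW(P) = {$}.
FOLLOW(T): in P::=a T, the suffix after T is empty, so FOLLOW(T) ⊇ FOLLOW(P) = {$}. Thus FOLLOW(T) = {$}.
For T ::= x z a: FIRST(x z a) = {x}, so it goes in M[T, t] for t ∈ {x}.
For T ::= epsilon: FIRST(epsilon) = {epsilon}, so it goes in M[T, t] for t ∈ {}; since epsilon ∈ FIRST, also for every t ∈ FOLLOW(T) = {$}.
None of these place a production in M[T, z].

none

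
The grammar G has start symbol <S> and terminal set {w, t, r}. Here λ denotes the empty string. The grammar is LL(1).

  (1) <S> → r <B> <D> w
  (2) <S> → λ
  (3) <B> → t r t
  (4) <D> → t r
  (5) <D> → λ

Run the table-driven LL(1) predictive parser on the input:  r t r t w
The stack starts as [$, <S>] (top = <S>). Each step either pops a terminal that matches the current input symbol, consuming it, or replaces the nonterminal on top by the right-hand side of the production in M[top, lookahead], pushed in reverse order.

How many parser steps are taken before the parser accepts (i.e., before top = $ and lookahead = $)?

8

step 1: stack=$ <S>  input=r t r t w $  — expand <S> → r <B> <D> w
step 2: stack=$ w <D> <B> r  input=r t r t w $  — match r
step 3: stack=$ w <D> <B>  input=t r t w $  — expand <B> → t r t
step 4: stack=$ w <D> t r t  input=t r t w $  — match t
step 5: stack=$ w <D> t r  input=r t w $  — match r
step 6: stack=$ w <D> t  input=t w $  — match t
step 7: stack=$ w <D>  input=w $  — expand <D> → λ
step 8: stack=$ w  input=w $  — match w
Accept reached after 8 steps.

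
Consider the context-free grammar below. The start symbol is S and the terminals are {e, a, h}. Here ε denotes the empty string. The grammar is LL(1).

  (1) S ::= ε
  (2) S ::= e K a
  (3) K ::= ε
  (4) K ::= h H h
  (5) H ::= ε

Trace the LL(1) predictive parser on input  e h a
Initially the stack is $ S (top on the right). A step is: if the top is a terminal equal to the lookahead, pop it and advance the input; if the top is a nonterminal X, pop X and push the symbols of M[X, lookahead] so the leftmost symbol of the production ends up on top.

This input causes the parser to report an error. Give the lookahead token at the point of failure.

     Stack      Input    Action
  1  $ S        e h a $  expand S ::= e K a
  2  $ a K e    e h a $  match e
  3  $ a K      h a $    expand K ::= h H h
  4  $ a h H h  h a $    match h
  5  $ a h H    a $      error: M[H, a] is empty

a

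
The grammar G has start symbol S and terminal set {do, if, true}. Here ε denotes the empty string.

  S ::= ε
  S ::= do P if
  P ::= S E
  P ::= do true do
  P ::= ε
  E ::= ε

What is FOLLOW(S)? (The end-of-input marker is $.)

FIRST(S) = {ε, do}
FIRST(E) = {ε}
FIRST(P) = {ε, do}  (via S E)
FOLLOW(S) includes $ since S is the start symbol.
FOLLOW(P): in S::=do P if, P is followed by if with FIRST {if}. Thus FOLLOW(P) = {if}.
FOLLOW(S): in P::=S E, S is followed by E with FIRST {ε}; in P::=S E, the suffix after S is nullable, so FOLLOW(S) ⊇ FOLLOW(P) = {if}. Thus FOLLOW(S) = {$, if}.
FOLLOW(E): in P::=S E, the suffix after E is empty, so FOLLOW(E) ⊇ FOLLOW(P) = {if}. Thus FOLLOW(E) = {if}.

{$, if}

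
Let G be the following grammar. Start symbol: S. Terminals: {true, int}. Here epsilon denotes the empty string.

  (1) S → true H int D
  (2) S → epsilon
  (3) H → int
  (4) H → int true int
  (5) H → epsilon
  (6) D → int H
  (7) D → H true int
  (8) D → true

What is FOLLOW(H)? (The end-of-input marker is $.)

{$, int, true}

FIRST(S) = {epsilon, true}
FIRST(H) = {epsilon, int}
FIRST(D) = {int, true}  (via H true int)
FOLLOW(S) includes $ since S is the start symbol.
FOLLOW(S): S appears on no right-hand side. Thus FOLLOW(S) = {$}.
FOLLOW(D): in S→true H int D, the suffix after D is empty, so FOLLOW(D) ⊇ FOLLOW(S) = {$}. Thus FOLLOW(D) = {$}.
FOLLOW(H): in S→true H int D, H is followed by int D with FIRST {int}; in D→int H, the suffix after H is empty, so FOLLOW(H) ⊇ FOLLOW(D) = {$}; in D→H true int, H is followed by true int with FIRST {true}. Thus FOLLOW(H) = {$, int, true}.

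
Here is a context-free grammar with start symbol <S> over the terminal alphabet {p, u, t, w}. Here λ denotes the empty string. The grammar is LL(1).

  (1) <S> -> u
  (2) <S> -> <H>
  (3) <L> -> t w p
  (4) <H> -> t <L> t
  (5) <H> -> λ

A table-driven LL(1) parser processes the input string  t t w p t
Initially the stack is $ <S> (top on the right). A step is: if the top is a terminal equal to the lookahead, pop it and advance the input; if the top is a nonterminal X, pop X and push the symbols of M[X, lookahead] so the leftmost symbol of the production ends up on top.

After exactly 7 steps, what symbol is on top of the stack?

     Stack      Input        Action
  1  $ <S>      t t w p t $  expand <S> -> <H>
  2  $ <H>      t t w p t $  expand <H> -> t <L> t
  3  $ t <L> t  t t w p t $  match t
  4  $ t <L>    t w p t $    expand <L> -> t w p
  5  $ t p w t  t w p t $    match t
  6  $ t p w    w p t $      match w
  7  $ t p      p t $        match p
Stack after step 7: $ t (top = t).

t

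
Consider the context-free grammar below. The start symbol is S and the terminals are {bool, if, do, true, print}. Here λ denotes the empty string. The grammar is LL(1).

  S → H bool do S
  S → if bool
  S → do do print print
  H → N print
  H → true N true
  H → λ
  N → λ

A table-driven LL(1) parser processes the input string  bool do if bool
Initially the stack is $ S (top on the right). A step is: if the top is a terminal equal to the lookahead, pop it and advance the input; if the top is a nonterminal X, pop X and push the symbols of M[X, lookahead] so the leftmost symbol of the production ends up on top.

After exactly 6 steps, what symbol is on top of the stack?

bool

step 1: stack=$ S  input=bool do if bool $  — expand S → H bool do S
step 2: stack=$ S do bool H  input=bool do if bool $  — expand H → λ
step 3: stack=$ S do bool  input=bool do if bool $  — match bool
step 4: stack=$ S do  input=do if bool $  — match do
step 5: stack=$ S  input=if bool $  — expand S → if bool
step 6: stack=$ bool if  input=if bool $  — match if
Stack after step 6: $ bool (top = bool).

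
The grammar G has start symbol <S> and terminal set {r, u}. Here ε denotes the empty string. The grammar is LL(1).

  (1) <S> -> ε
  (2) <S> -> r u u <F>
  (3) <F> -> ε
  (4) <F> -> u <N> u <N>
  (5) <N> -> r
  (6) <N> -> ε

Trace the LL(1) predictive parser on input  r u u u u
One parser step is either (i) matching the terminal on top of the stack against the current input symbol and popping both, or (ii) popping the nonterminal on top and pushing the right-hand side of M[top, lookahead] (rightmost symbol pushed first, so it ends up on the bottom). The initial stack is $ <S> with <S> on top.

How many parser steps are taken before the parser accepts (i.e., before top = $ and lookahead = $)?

9

     Stack          Input        Action
  1  $ <S>          r u u u u $  expand <S> -> r u u <F>
  2  $ <F> u u r    r u u u u $  match r
  3  $ <F> u u      u u u u $    match u
  4  $ <F> u        u u u $      match u
  5  $ <F>          u u $        expand <F> -> u <N> u <N>
  6  $ <N> u <N> u  u u $        match u
  7  $ <N> u <N>    u $          expand <N> -> ε
  8  $ <N> u        u $          match u
  9  $ <N>          $            expand <N> -> ε
Accept reached after 9 steps.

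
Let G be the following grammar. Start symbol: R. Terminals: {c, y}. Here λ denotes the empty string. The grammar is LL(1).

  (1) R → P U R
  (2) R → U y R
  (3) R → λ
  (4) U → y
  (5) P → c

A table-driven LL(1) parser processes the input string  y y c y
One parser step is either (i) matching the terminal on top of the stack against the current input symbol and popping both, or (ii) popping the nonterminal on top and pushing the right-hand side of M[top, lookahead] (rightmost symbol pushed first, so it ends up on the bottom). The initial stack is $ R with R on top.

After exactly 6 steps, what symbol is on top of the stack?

step 1: stack=$ R  input=y y c y $  — expand R → U y R
step 2: stack=$ R y U  input=y y c y $  — expand U → y
step 3: stack=$ R y y  input=y y c y $  — match y
step 4: stack=$ R y  input=y c y $  — match y
step 5: stack=$ R  input=c y $  — expand R → P U R
step 6: stack=$ R U P  input=c y $  — expand P → c
Stack after step 6: $ R U c (top = c).

c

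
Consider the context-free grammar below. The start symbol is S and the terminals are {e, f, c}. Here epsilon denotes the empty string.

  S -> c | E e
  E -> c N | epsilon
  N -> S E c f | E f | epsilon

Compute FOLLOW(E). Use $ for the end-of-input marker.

{c, e, f}

FIRST(E) = {epsilon, c}
FIRST(S) = {c, e}  (via E e)
FIRST(N) = {epsilon, c, e, f}  (via S E c f, E f)
FOLLOW(S) includes $ since S is the start symbol.
FOLLOW(S): in N->S E c f, S is followed by E c f with FIRST {c}. Thus FOLLOW(S) = {$, c}.
FOLLOW(E): in S->E e, E is followed by e with FIRST {e}; in N->S E c f, E is followed by c f with FIRST {c}; in N->E f, E is followed by f with FIRST {f}. Thus FOLLOW(E) = {c, e, f}.
FOLLOW(N): in E->c N, the suffix after N is empty, so FOLLOW(N) ⊇ FOLLOW(E) = {c, e, f}. Thus FOLLOW(N) = {c, e, f}.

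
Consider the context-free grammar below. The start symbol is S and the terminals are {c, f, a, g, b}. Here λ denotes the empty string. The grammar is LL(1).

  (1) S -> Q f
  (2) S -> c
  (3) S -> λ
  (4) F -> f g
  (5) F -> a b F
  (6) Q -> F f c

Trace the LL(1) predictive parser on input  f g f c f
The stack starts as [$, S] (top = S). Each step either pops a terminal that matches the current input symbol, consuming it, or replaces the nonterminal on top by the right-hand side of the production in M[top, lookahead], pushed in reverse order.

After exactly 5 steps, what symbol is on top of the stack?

f

step 1: stack=$ S  input=f g f c f $  — expand S -> Q f
step 2: stack=$ f Q  input=f g f c f $  — expand Q -> F f c
step 3: stack=$ f c f F  input=f g f c f $  — expand F -> f g
step 4: stack=$ f c f g f  input=f g f c f $  — match f
step 5: stack=$ f c f g  input=g f c f $  — match g
Stack after step 5: $ f c f (top = f).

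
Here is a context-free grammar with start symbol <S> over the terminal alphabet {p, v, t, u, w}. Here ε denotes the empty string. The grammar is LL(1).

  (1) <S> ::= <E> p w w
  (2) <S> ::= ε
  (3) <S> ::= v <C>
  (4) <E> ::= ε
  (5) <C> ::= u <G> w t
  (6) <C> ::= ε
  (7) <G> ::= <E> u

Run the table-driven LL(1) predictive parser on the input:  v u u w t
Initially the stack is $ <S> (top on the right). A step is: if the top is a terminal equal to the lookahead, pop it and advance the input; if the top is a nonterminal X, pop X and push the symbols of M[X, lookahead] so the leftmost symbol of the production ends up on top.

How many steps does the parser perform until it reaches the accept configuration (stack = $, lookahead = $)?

9

step 1: stack=$ <S>  input=v u u w t $  — expand <S> ::= v <C>
step 2: stack=$ <C> v  input=v u u w t $  — match v
step 3: stack=$ <C>  input=u u w t $  — expand <C> ::= u <G> w t
step 4: stack=$ t w <G> u  input=u u w t $  — match u
step 5: stack=$ t w <G>  input=u w t $  — expand <G> ::= <E> u
step 6: stack=$ t w u <E>  input=u w t $  — expand <E> ::= ε
step 7: stack=$ t w u  input=u w t $  — match u
step 8: stack=$ t w  input=w t $  — match w
step 9: stack=$ t  input=t $  — match t
Accept reached after 9 steps.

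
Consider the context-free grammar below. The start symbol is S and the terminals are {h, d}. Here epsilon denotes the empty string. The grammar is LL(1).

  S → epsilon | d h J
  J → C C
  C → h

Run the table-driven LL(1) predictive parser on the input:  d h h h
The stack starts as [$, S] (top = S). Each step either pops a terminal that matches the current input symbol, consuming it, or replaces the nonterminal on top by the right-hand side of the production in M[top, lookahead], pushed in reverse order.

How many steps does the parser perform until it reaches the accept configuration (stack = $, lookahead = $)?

     Stack    Input      Action
  1  $ S      d h h h $  expand S → d h J
  2  $ J h d  d h h h $  match d
  3  $ J h    h h h $    match h
  4  $ J      h h $      expand J → C C
  5  $ C C    h h $      expand C → h
  6  $ C h    h h $      match h
  7  $ C      h $        expand C → h
  8  $ h      h $        match h
Accept reached after 8 steps.

8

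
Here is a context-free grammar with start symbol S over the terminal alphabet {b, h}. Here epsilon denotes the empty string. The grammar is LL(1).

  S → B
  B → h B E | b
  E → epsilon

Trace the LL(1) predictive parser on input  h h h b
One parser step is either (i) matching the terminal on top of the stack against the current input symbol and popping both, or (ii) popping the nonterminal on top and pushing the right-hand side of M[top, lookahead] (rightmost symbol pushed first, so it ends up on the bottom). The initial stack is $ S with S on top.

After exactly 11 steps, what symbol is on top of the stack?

E

      Stack        Input      Action
   1  $ S          h h h b $  expand S → B
   2  $ B          h h h b $  expand B → h B E
   3  $ E B h      h h h b $  match h
   4  $ E B        h h b $    expand B → h B E
   5  $ E E B h    h h b $    match h
   6  $ E E B      h b $      expand B → h B E
   7  $ E E E B h  h b $      match h
   8  $ E E E B    b $        expand B → b
   9  $ E E E b    b $        match b
  10  $ E E E      $          expand E → epsilon
  11  $ E E        $          expand E → epsilon
Stack after step 11: $ E (top = E).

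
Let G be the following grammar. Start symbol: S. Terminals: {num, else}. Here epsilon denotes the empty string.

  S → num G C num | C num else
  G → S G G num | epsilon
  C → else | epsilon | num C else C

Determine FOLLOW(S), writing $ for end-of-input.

{$, else, num}

FIRST(C) = {epsilon, else, num}
FIRST(S) = {else, num}  (via C num else)
FIRST(G) = {epsilon, else, num}  (via S G G num)
FOLLOW(S) includes $ since S is the start symbol.
FOLLOW(S): in G→S G G num, S is followed by G G num with FIRST {else, num}. Thus FOLLOW(S) = {$, else, num}.
FOLLOW(G): in S→num G C num, G is followed by C num with FIRST {else, num}; in G→S G G num (occurrence 1), G is followed by G num with FIRST {else, num}; in G→S G G num (occurrence 2), G is followed by num with FIRST {num}. Thus FOLLOW(G) = {else, num}.
FOLLOW(C): in S→num G C num, C is followed by num with FIRST {num}; in S→C num else, C is followed by num else with FIRST {num}; in C→num C else C (occurrence 1), C is followed by else C with FIRST {else}; in C→num C else C (occurrence 2), the suffix after C is empty (adds nothing new). Thus FOLLOW(C) = {else, num}.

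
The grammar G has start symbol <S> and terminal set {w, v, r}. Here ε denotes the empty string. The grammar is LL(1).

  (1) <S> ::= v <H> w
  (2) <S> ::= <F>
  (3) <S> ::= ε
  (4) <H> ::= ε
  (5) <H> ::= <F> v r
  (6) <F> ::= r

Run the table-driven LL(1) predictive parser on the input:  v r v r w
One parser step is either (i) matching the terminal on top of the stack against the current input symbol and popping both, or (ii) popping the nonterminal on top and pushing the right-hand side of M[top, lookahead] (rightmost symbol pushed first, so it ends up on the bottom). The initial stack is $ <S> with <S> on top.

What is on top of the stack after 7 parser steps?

step 1: stack=$ <S>  input=v r v r w $  — expand <S> ::= v <H> w
step 2: stack=$ w <H> v  input=v r v r w $  — match v
step 3: stack=$ w <H>  input=r v r w $  — expand <H> ::= <F> v r
step 4: stack=$ w r v <F>  input=r v r w $  — expand <F> ::= r
step 5: stack=$ w r v r  input=r v r w $  — match r
step 6: stack=$ w r v  input=v r w $  — match v
step 7: stack=$ w r  input=r w $  — match r
Stack after step 7: $ w (top = w).

w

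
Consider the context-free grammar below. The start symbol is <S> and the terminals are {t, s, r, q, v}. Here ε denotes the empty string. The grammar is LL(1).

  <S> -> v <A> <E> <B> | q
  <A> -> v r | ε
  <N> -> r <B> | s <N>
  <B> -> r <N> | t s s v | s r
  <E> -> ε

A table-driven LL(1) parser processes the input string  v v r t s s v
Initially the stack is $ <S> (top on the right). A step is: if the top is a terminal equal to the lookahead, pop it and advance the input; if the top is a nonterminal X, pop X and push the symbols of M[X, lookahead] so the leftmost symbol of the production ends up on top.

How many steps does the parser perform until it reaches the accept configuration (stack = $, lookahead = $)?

11

      Stack            Input            Action
   1  $ <S>            v v r t s s v $  expand <S> -> v <A> <E> <B>
   2  $ <B> <E> <A> v  v v r t s s v $  match v
   3  $ <B> <E> <A>    v r t s s v $    expand <A> -> v r
   4  $ <B> <E> r v    v r t s s v $    match v
   5  $ <B> <E> r      r t s s v $      match r
   6  $ <B> <E>        t s s v $        expand <E> -> ε
   7  $ <B>            t s s v $        expand <B> -> t s s v
   8  $ v s s t        t s s v $        match t
   9  $ v s s          s s v $          match s
  10  $ v s            s v $            match s
  11  $ v              v $              match v
Accept reached after 11 steps.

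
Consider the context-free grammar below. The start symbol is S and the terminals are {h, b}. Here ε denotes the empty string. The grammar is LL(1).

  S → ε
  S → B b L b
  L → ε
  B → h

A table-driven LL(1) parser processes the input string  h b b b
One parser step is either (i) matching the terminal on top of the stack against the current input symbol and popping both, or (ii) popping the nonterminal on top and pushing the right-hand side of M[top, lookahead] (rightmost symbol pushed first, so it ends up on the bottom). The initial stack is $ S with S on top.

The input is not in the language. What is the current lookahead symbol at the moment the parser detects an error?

b

step 1: stack=$ S  input=h b b b $  — expand S → B b L b
step 2: stack=$ b L b B  input=h b b b $  — expand B → h
step 3: stack=$ b L b h  input=h b b b $  — match h
step 4: stack=$ b L b  input=b b b $  — match b
step 5: stack=$ b L  input=b b $  — expand L → ε
step 6: stack=$ b  input=b b $  — match b
step 7: stack=$  input=b $  — error: stack empty but input remains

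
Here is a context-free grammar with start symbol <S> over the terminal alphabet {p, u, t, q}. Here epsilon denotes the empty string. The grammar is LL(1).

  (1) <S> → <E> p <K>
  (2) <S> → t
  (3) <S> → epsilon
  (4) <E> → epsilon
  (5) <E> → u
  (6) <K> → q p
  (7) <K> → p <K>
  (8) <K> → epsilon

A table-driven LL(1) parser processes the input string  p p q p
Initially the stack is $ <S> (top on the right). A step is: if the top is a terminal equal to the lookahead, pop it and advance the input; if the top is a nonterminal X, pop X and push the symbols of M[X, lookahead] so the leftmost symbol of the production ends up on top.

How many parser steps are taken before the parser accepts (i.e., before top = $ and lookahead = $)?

8

step 1: stack=$ <S>  input=p p q p $  — expand <S> → <E> p <K>
step 2: stack=$ <K> p <E>  input=p p q p $  — expand <E> → epsilon
step 3: stack=$ <K> p  input=p p q p $  — match p
step 4: stack=$ <K>  input=p q p $  — expand <K> → p <K>
step 5: stack=$ <K> p  input=p q p $  — match p
step 6: stack=$ <K>  input=q p $  — expand <K> → q p
step 7: stack=$ p q  input=q p $  — match q
step 8: stack=$ p  input=p $  — match p
Accept reached after 8 steps.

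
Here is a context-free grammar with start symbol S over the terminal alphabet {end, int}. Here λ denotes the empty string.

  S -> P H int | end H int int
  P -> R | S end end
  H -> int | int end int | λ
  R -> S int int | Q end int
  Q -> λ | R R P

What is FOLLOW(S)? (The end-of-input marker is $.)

{$, end, int}

FIRST(H): from H->int we get {int}; from H->int end int we get {int}; from H->λ we get {λ}. So FIRST(H) = {λ, int}.
FIRST(S): from S->P H int we get {end}; from S->end H int int we get {end}. So FIRST(S) = {end}.
FIRST(P): from P->R we get {end}; from P->S end end we get {end}. So FIRST(P) = {end}.
FIRST(R): from R->S int int we get {end}; from R->Q end int we get {end}. So FIRST(R) = {end}.
FIRST(Q): from Q->λ we get {λ}; from Q->R R P we get {end}. So FIRST(Q) = {λ, end}.
FOLLOW(S) includes $ since S is the start symbol.
FOLLOW(S): in P->S end end, S is followed by end end with FIRST {end}; in R->S int int, S is followed by int int with FIRST {int}. Thus FOLLOW(S) = {$, end, int}.
FOLLOW(H): in S->P H int, H is followed by int with FIRST {int}; in S->end H int int, H is followed by int int with FIRST {int}. Thus FOLLOW(H) = {int}.
FOLLOW(Q): in R->Q end int, Q is followed by end int with FIRST {end}. Thus FOLLOW(Q) = {end}.
FOLLOW(P): in S->P H int, P is followed by H int with FIRST {int}; in Q->R R P, the suffix after P is empty, so FOLLOW(P) ⊇ FOLLOW(Q) = {end}. Thus FOLLOW(P) = {end, int}.
FOLLOW(R): in P->R, the suffix after R is empty, so FOLLOW(R) ⊇ FOLLOW(P) = {end, int}; in Q->R R P (occurrence 1), R is followed by R P with FIRST {end}; in Q->R R P (occurrence 2), R is followed by P with FIRST {end}. Thus FOLLOW(R) = {end, int}.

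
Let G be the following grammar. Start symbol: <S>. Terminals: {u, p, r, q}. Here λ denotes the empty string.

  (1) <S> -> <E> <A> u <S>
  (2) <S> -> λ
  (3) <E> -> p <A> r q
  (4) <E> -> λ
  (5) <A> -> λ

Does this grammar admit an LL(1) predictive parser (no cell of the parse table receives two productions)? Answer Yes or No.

Yes

FIRST(<S>) = {λ, p, u}
FIRST(<E>) = {λ, p}
FIRST(<A>) = {λ}
FOLLOW(<S>) = {$}
FOLLOW(<E>) = {u}
FOLLOW(<A>) = {r, u}
Each cell of M receives at most one production.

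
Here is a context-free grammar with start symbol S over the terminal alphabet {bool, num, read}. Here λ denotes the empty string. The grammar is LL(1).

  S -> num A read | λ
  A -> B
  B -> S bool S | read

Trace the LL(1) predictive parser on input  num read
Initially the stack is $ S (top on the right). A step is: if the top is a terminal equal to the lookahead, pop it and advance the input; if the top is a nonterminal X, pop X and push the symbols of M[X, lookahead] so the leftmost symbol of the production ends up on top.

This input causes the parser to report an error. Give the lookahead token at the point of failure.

step 1: stack=$ S  input=num read $  — expand S -> num A read
step 2: stack=$ read A num  input=num read $  — match num
step 3: stack=$ read A  input=read $  — expand A -> B
step 4: stack=$ read B  input=read $  — expand B -> read
step 5: stack=$ read read  input=read $  — match read
step 6: stack=$ read  input=$  — error: top is terminal read but lookahead is $

$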